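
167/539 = 167/539 = 0.31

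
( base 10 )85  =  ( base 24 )3D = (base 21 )41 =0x55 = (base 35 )2f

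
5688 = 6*948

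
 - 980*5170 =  - 5066600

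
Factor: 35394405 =3^1*  5^1 * 31^1 * 103^1*739^1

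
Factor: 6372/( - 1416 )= -9/2 = -2^(-1 )*3^2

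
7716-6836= 880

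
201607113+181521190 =383128303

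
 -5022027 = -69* 72783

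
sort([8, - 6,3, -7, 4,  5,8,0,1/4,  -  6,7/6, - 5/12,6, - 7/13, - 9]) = [ -9, - 7,- 6,-6,  -  7/13,  -  5/12,0,1/4, 7/6,3, 4,  5, 6,8 , 8]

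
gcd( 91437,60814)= 1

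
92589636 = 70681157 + 21908479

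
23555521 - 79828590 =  - 56273069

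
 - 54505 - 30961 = - 85466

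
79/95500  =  79/95500 = 0.00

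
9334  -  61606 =-52272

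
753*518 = 390054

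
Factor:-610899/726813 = - 3^( - 5)*269^1*757^1*997^ ( - 1 ) = - 203633/242271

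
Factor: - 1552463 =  - 11^1* 107^1*1319^1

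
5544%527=274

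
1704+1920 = 3624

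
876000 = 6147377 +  - 5271377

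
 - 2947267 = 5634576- 8581843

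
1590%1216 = 374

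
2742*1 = 2742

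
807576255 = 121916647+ 685659608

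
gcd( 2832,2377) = 1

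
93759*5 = 468795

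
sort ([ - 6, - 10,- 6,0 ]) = [-10, -6, - 6, 0 ] 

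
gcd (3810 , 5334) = 762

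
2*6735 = 13470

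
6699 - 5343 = 1356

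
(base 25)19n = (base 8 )1551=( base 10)873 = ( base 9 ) 1170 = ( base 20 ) 23D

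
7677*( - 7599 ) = - 58337523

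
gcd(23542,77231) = 1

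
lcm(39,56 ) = 2184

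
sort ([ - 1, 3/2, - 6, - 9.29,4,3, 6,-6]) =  [-9.29, - 6,  -  6, - 1,3/2,3, 4,  6] 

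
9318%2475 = 1893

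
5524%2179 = 1166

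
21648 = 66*328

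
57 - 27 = 30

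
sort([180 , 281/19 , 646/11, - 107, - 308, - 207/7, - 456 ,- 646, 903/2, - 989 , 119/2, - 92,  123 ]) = [- 989, - 646,-456, - 308, - 107 , - 92 , - 207/7,281/19, 646/11, 119/2,123,180, 903/2] 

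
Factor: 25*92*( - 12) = -2^4*3^1*5^2*23^1 = -27600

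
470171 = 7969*59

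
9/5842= 9/5842 = 0.00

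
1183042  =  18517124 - 17334082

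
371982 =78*4769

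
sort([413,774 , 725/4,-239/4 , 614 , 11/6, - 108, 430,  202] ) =[-108,-239/4,11/6,725/4,202,413 , 430,614, 774 ]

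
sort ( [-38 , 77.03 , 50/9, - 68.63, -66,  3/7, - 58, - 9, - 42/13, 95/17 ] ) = [ - 68.63, - 66 , -58, - 38,-9,-42/13,3/7 , 50/9,  95/17,77.03 ] 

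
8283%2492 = 807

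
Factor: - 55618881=  -  3^1*37^1* 83^1 * 6037^1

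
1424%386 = 266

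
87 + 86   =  173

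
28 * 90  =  2520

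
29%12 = 5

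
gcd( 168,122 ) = 2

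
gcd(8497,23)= 1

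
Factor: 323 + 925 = 1248 = 2^5*3^1*13^1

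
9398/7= 1342 + 4/7  =  1342.57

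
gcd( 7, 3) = 1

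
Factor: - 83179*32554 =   -  2^1*41^1*223^1*373^1*397^1 = -2707809166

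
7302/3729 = 1 + 1191/1243 = 1.96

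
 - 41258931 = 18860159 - 60119090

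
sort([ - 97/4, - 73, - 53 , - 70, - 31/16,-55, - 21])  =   [ - 73,- 70, - 55, - 53, - 97/4, - 21, - 31/16 ] 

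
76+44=120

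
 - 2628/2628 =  -1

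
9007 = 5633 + 3374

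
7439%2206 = 821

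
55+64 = 119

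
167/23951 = 167/23951 = 0.01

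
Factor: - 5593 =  - 7^1*17^1*47^1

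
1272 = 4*318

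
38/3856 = 19/1928 = 0.01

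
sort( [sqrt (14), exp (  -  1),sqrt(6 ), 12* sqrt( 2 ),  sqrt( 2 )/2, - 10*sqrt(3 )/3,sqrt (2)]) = [ - 10*sqrt(3)/3,  exp( - 1),sqrt(2)/2,sqrt( 2 ),sqrt(6),sqrt(14), 12*sqrt(2) ]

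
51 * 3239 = 165189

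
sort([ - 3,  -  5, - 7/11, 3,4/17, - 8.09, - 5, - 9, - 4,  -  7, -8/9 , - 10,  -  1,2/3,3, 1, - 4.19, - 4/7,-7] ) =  [ - 10, - 9 ,-8.09, - 7 ,-7,  -  5, - 5, - 4.19,-4,-3 ,-1, - 8/9, -7/11 ,-4/7, 4/17, 2/3,  1,  3, 3]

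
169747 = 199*853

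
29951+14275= 44226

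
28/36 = 7/9 = 0.78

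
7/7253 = 7/7253=0.00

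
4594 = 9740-5146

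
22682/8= 11341/4 = 2835.25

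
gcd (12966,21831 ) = 3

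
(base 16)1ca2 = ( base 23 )djg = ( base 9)11044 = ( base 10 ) 7330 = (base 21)GD1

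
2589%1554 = 1035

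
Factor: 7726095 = 3^2 * 5^1*13^1*47^1*281^1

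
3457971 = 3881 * 891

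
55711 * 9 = 501399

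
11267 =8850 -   -  2417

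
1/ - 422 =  - 1+ 421/422 = -0.00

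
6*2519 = 15114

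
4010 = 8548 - 4538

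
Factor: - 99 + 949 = 850= 2^1 * 5^2* 17^1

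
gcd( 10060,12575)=2515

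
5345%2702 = 2643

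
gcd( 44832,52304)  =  7472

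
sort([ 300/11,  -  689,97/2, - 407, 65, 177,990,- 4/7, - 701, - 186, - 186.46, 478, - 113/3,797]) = [ - 701, - 689, - 407, - 186.46,- 186, - 113/3, - 4/7,  300/11,  97/2 , 65,  177, 478,797,990] 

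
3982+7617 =11599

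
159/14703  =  53/4901 = 0.01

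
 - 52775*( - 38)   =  2005450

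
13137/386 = 34 + 13/386=34.03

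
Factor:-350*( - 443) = 2^1*5^2*7^1*443^1 = 155050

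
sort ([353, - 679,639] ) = [-679,  353 , 639 ] 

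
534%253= 28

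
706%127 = 71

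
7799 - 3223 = 4576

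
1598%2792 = 1598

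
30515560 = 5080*6007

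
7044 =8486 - 1442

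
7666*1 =7666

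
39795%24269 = 15526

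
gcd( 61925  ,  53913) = 1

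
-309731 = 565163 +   -  874894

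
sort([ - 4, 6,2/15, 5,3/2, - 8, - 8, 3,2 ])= [ - 8, - 8,  -  4,2/15, 3/2 , 2, 3, 5,6 ]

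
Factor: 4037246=2^1*2018623^1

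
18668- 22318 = - 3650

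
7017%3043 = 931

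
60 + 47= 107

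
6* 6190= 37140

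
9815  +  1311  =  11126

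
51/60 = 17/20 =0.85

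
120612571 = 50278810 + 70333761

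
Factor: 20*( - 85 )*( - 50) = 2^3*5^4*17^1 = 85000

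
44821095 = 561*79895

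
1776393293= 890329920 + 886063373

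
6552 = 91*72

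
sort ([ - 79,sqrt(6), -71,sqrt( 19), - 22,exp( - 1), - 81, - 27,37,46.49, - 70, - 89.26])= [ - 89.26, - 81, - 79, - 71 , - 70,-27, - 22, exp( - 1),sqrt( 6)  ,  sqrt(19),37,46.49 ] 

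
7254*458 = 3322332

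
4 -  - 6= 10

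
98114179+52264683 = 150378862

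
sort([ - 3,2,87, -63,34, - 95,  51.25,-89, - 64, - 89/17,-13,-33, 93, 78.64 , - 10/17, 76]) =[-95,-89 , - 64, -63,-33,  -  13,-89/17, - 3, - 10/17,2,  34 , 51.25,76,78.64, 87, 93 ] 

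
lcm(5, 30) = 30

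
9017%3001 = 14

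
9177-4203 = 4974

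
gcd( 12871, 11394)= 211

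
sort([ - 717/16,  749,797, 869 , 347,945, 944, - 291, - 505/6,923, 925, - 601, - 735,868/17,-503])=[ - 735, - 601,- 503,  -  291,-505/6,-717/16,  868/17,347,749,797,869 , 923 , 925, 944,945] 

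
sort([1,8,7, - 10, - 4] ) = [ - 10,  -  4, 1,7,8] 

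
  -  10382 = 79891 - 90273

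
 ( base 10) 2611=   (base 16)a33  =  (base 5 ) 40421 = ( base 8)5063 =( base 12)1617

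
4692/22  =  213 + 3/11 = 213.27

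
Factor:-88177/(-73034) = 2^ ( - 1 )*13^( - 1 )*53^(- 2 )*88177^1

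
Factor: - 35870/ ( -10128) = 85/24 = 2^( - 3)*3^( - 1 )*5^1 * 17^1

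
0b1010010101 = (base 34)jf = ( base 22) 181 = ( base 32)KL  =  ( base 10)661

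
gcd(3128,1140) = 4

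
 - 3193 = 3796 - 6989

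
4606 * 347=1598282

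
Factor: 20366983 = 7^1*13^1*23^1*37^1*263^1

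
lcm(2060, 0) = 0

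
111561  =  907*123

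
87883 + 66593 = 154476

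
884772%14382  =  7470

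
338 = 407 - 69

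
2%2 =0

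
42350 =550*77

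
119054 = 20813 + 98241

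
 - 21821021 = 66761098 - 88582119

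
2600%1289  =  22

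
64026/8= 32013/4  =  8003.25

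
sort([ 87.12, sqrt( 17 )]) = [sqrt ( 17), 87.12] 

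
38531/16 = 38531/16 = 2408.19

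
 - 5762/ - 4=1440+1/2=1440.50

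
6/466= 3/233 = 0.01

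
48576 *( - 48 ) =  - 2331648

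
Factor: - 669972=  - 2^2*3^1*31^1*1801^1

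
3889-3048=841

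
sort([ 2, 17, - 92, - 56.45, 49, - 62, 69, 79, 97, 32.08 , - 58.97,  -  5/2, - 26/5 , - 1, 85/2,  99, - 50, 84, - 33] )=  [ - 92, - 62, - 58.97, - 56.45,  -  50, - 33, - 26/5,-5/2, - 1,2, 17, 32.08, 85/2,49 , 69, 79, 84, 97 , 99 ]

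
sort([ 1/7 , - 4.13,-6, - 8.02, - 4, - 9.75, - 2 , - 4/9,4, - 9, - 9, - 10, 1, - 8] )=[ - 10, - 9.75, - 9 , - 9, - 8.02, - 8, - 6, - 4.13,- 4, - 2 , - 4/9, 1/7,1,  4 ] 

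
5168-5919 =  -751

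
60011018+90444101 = 150455119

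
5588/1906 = 2 + 888/953 = 2.93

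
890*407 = 362230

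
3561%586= 45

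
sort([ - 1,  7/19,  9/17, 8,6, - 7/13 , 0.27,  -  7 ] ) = [- 7,-1,-7/13,0.27, 7/19,9/17,6 , 8]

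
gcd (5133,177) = 177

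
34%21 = 13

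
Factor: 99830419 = 13^1*23^1*59^1*5659^1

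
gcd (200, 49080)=40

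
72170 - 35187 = 36983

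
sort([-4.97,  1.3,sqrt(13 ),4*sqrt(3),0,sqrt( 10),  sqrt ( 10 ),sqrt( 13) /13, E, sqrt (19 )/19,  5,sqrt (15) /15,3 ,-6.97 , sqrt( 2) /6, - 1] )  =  [ - 6.97, -4.97,-1, 0,sqrt(19 )/19, sqrt( 2 )/6, sqrt(15)/15, sqrt( 13)/13,  1.3,E, 3, sqrt( 10), sqrt (10 ), sqrt(13 ), 5, 4*sqrt(3) ]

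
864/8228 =216/2057 = 0.11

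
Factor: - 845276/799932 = - 3^( - 1)*7^( - 1 )*89^( - 1)*107^(  -  1 )* 211319^1 = - 211319/199983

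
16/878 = 8/439 = 0.02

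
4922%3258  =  1664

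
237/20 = 237/20 = 11.85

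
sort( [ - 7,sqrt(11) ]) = [ - 7, sqrt( 11) ] 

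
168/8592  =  7/358 = 0.02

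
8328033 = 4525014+3803019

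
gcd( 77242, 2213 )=1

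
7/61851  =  7/61851 = 0.00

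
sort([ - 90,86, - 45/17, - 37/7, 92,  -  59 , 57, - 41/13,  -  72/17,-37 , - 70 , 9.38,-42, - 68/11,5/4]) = [ - 90,  -  70, - 59, - 42, - 37, -68/11, - 37/7, - 72/17, -41/13, - 45/17,5/4, 9.38, 57 , 86, 92 ]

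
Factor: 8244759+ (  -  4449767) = 2^4*113^1*2099^1 = 3794992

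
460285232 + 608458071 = 1068743303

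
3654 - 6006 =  - 2352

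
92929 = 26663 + 66266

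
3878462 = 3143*1234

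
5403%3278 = 2125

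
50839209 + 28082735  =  78921944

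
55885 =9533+46352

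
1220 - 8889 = -7669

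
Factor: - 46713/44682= -2^( - 1 )*11^(  -  1)* 23^1 = - 23/22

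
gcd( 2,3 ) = 1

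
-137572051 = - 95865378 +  - 41706673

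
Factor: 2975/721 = 425/103 = 5^2*17^1*103^( - 1)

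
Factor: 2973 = 3^1 * 991^1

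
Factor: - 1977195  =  -3^1*5^1*11^1*23^1* 521^1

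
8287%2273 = 1468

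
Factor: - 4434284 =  - 2^2*1108571^1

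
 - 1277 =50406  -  51683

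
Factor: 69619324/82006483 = 2^2*13^( - 1)*761^1*22871^1*6308191^( - 1) 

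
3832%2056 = 1776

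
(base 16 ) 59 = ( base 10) 89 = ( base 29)32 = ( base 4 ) 1121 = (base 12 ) 75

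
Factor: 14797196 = 2^2* 3699299^1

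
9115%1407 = 673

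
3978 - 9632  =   - 5654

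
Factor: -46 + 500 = 454 = 2^1*227^1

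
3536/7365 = 3536/7365 = 0.48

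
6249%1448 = 457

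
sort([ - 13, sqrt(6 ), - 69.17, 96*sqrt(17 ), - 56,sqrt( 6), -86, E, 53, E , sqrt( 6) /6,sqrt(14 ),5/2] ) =[ - 86 , - 69.17,-56,-13, sqrt(6 ) /6,sqrt( 6), sqrt ( 6),5/2,E, E, sqrt( 14 ), 53, 96*sqrt( 17)]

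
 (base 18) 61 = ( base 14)7B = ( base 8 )155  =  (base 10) 109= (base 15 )74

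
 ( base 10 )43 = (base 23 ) 1K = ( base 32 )1b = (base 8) 53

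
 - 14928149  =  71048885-85977034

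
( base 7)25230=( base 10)6636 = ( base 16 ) 19ec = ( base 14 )25c0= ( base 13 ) 3036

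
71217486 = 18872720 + 52344766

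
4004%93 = 5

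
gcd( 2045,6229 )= 1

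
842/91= 9 + 23/91 =9.25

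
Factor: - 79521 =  -3^1*13^1*2039^1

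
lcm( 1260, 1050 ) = 6300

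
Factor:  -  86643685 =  - 5^1*17328737^1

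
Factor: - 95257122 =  - 2^1*3^1*23^1*690269^1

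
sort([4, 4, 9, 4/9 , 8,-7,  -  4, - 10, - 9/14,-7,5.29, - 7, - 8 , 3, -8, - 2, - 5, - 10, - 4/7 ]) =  [ - 10, - 10,- 8,-8, - 7, - 7, - 7, - 5, - 4,-2 , -9/14,  -  4/7,4/9,  3 , 4,4,5.29,8,  9]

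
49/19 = 2 + 11/19= 2.58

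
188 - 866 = - 678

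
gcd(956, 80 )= 4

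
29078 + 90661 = 119739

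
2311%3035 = 2311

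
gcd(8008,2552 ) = 88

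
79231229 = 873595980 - 794364751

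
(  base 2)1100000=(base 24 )40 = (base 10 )96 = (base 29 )39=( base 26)3i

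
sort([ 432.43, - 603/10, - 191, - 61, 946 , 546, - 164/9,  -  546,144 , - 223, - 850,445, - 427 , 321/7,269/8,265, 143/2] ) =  [ - 850,-546,-427,  -  223, - 191, - 61, - 603/10, - 164/9,269/8 , 321/7,143/2,144, 265, 432.43 , 445,546,946 ] 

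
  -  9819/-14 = 701  +  5/14 = 701.36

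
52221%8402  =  1809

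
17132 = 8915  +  8217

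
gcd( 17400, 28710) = 870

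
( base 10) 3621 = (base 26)597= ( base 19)A0B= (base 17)c90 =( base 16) E25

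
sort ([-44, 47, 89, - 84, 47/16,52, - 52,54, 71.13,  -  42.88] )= [ - 84, -52,  -  44, -42.88,47/16,47,  52,54,  71.13,89] 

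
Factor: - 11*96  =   - 2^5 * 3^1*11^1 = - 1056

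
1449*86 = 124614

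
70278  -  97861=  - 27583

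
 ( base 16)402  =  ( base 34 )U6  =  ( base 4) 100002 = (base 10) 1026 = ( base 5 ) 13101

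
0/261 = 0=0.00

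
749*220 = 164780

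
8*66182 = 529456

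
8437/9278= 8437/9278= 0.91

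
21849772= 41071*532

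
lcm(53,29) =1537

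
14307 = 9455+4852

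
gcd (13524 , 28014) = 966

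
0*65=0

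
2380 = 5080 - 2700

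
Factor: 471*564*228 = 2^4*3^3*19^1*47^1*157^1 = 60566832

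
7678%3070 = 1538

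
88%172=88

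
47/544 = 47/544 = 0.09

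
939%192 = 171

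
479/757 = 479/757 = 0.63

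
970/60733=970/60733 =0.02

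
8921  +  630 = 9551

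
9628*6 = 57768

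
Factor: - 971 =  - 971^1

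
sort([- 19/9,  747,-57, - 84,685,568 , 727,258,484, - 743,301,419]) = [ - 743, - 84, - 57, - 19/9, 258  ,  301,419,484,568,685, 727 , 747 ]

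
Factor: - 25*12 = -2^2*3^1 * 5^2=- 300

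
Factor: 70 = 2^1  *  5^1*7^1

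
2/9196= 1/4598 = 0.00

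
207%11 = 9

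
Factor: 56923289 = 56923289^1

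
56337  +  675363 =731700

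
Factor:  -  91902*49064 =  - 4509079728 = - 2^4 * 3^1 * 17^2*53^1*6133^1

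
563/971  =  563/971 = 0.58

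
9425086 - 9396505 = 28581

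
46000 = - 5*(  -  9200) 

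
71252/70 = 1017 + 31/35 = 1017.89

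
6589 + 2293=8882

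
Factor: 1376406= 2^1*3^3*71^1*359^1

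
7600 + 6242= 13842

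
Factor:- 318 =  - 2^1*3^1*53^1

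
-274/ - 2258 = 137/1129 = 0.12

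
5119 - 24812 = - 19693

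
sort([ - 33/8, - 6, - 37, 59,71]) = [-37,-6, -33/8 , 59,71 ]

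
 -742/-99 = 742/99 = 7.49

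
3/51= 1/17 = 0.06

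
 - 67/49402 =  - 1 + 49335/49402 = -  0.00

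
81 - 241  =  - 160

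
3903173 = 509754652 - 505851479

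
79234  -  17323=61911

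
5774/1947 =5774/1947 = 2.97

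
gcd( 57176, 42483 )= 7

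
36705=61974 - 25269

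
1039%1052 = 1039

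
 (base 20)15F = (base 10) 515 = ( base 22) 119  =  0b1000000011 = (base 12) 36B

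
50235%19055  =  12125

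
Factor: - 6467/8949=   -  3^( - 1)*19^( - 1)* 29^1*157^ ( - 1)*223^1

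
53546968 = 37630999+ 15915969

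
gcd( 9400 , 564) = 188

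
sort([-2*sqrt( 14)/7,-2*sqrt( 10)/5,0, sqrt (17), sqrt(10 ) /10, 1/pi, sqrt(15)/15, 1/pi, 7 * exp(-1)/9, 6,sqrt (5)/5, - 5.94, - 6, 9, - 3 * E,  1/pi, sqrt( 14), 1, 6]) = [ -3*E,-6, - 5.94, - 2*sqrt(10 )/5, -2*sqrt( 14)/7, 0,sqrt( 15)/15, 7*exp( - 1 ) /9, sqrt ( 10)/10, 1/pi, 1/pi, 1/pi,sqrt ( 5)/5, 1,sqrt( 14), sqrt(17),6 , 6, 9] 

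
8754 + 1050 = 9804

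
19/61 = 19/61 = 0.31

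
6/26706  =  1/4451 = 0.00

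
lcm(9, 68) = 612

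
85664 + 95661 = 181325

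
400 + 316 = 716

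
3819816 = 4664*819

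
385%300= 85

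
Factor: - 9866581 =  - 9866581^1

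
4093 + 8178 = 12271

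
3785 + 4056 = 7841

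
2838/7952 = 1419/3976 = 0.36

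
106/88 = 53/44  =  1.20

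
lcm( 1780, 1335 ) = 5340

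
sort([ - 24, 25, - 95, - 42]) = [ - 95, - 42,  -  24,  25 ] 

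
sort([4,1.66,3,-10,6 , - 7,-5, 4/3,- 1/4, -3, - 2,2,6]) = [ - 10, - 7, - 5, - 3,-2,-1/4,4/3,1.66,  2,3, 4, 6,6]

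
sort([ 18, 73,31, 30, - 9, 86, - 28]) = [-28, - 9,18, 30, 31,  73,86]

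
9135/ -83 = -9135/83 = -110.06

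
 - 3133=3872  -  7005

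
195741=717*273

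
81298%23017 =12247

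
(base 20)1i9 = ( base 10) 769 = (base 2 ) 1100000001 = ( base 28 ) RD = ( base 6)3321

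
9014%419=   215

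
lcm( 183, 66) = 4026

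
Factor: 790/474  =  3^( - 1 )*5^1  =  5/3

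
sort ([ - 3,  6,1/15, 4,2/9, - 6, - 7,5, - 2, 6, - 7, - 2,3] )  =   [ - 7,  -  7, - 6,  -  3, - 2, -2,1/15,2/9,3,4,5,6,6]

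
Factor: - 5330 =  - 2^1*5^1*13^1*41^1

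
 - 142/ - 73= 1  +  69/73 =1.95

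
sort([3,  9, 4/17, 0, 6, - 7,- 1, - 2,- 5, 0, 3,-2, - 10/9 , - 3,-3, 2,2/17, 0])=[  -  7, - 5, - 3,-3, - 2, - 2, - 10/9, - 1, 0, 0, 0, 2/17,4/17, 2, 3, 3, 6,9] 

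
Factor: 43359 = 3^1*97^1*149^1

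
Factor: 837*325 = 3^3*5^2*13^1*31^1 = 272025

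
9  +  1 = 10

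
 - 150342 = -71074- 79268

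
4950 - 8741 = - 3791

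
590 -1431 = - 841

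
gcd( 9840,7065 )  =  15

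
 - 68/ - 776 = 17/194 = 0.09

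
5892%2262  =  1368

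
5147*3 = 15441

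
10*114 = 1140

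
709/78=709/78 = 9.09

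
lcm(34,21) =714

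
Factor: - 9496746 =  - 2^1*3^2*7^1*23^1 * 29^1*113^1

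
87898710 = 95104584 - 7205874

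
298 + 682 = 980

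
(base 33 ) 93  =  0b100101100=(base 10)300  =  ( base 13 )1a1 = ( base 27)b3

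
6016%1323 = 724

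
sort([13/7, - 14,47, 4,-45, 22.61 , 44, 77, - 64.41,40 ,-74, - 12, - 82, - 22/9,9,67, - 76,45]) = [-82, - 76,- 74, - 64.41, - 45, - 14, - 12, - 22/9 , 13/7, 4,9,22.61,40,44,45,47,67,77]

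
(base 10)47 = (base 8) 57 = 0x2f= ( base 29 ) 1I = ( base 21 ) 25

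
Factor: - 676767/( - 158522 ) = 111/26 = 2^ ( - 1)*3^1* 13^( - 1 )*37^1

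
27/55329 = 9/18443 = 0.00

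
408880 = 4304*95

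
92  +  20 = 112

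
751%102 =37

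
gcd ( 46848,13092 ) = 12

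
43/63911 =43/63911  =  0.00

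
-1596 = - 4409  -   - 2813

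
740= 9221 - 8481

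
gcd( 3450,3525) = 75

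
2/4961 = 2/4961 = 0.00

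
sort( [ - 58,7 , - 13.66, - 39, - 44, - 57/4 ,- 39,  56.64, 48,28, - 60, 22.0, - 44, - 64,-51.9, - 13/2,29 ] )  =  [-64, - 60, - 58 ,-51.9, - 44,-44,-39, - 39,  -  57/4, - 13.66,-13/2, 7,22.0,28,  29, 48,56.64 ] 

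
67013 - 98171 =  - 31158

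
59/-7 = -59/7= -8.43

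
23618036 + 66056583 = 89674619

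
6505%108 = 25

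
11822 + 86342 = 98164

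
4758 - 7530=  - 2772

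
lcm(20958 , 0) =0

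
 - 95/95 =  - 1 = - 1.00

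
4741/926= 4741/926 = 5.12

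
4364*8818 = 38481752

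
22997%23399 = 22997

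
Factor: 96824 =2^3*7^2*13^1*19^1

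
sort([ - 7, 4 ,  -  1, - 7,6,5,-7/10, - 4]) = [-7,- 7, - 4, - 1, - 7/10, 4, 5,6 ] 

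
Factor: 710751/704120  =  2^(-3)*3^1*5^( - 1)*29^( - 1 )*607^( - 1 ) *236917^1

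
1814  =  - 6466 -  - 8280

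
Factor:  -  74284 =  - 2^2 * 7^2*379^1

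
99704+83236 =182940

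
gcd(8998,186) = 2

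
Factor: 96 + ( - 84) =2^2*3^1 = 12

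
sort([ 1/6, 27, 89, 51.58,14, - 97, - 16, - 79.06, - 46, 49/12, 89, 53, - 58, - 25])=[  -  97, - 79.06, - 58  , - 46, - 25, - 16,1/6,49/12,  14,27, 51.58,53,89,89]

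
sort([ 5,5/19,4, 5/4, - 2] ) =[ - 2,5/19,5/4, 4, 5 ]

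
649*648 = 420552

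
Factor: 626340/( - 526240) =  - 2^( - 3 )*3^1*23^(-1)*73^1 = - 219/184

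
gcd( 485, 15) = 5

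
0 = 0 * 929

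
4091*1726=7061066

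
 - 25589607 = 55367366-80956973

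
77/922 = 77/922 = 0.08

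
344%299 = 45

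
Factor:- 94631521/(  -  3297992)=2^ ( - 3 )* 283^1*334387^1 * 412249^( - 1)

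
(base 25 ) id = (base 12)327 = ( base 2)111001111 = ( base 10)463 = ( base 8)717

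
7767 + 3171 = 10938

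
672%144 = 96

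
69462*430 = 29868660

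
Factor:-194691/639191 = - 3^1*73^1*719^ ( - 1) = - 219/719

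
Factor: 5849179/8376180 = 2^( - 2) * 3^ ( - 1 )*5^( -1 ) * 7^3*137^ ( - 1)*1019^( - 1 )*17053^1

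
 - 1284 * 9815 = -12602460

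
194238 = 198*981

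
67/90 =67/90  =  0.74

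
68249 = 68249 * 1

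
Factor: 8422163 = 23^1*366181^1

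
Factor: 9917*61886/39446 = 11^ ( - 1 ) * 29^1*47^1*97^1 * 163^(-1)*211^1 = 27896521/1793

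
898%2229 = 898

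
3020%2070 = 950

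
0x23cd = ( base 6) 110233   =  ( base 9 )13513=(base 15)2ab0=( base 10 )9165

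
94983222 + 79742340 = 174725562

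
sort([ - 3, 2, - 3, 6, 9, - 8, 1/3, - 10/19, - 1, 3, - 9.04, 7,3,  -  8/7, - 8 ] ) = [ - 9.04, - 8, - 8, - 3, - 3, - 8/7, - 1, - 10/19,1/3, 2, 3,3,6,7, 9]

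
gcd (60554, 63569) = 1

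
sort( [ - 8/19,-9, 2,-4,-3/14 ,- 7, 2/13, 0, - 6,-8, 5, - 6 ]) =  [ - 9, - 8, - 7, - 6, - 6, - 4, - 8/19, - 3/14, 0,2/13, 2, 5]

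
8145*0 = 0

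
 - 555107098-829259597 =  - 1384366695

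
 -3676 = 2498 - 6174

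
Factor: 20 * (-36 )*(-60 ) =2^6*3^3 * 5^2 = 43200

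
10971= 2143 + 8828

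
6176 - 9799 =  - 3623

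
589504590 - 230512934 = 358991656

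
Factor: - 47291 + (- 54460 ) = -101751 = - 3^1*13^1*2609^1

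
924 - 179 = 745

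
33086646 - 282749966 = -249663320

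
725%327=71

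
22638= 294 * 77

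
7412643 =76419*97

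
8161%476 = 69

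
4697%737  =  275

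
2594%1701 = 893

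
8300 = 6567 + 1733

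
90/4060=9/406  =  0.02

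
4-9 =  - 5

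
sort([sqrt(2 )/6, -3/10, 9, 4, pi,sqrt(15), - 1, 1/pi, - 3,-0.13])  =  [ - 3,-1, - 3/10,-0.13, sqrt( 2 )/6,1/pi , pi,  sqrt (15 ), 4,9]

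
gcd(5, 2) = 1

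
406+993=1399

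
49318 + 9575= 58893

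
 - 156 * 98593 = - 15380508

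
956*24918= 23821608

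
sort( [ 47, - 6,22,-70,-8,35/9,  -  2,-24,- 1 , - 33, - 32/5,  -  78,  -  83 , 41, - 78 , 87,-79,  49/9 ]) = [ - 83, - 79, -78, - 78,-70, - 33, - 24 , - 8,- 32/5, - 6, - 2, - 1,35/9,49/9, 22,  41,47, 87] 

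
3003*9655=28993965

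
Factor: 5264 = 2^4*7^1*47^1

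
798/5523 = 38/263= 0.14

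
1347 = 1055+292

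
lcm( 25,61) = 1525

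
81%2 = 1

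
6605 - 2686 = 3919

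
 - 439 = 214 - 653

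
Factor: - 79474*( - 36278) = 2883157772=2^2*11^1 * 17^1*79^1 * 97^1  *503^1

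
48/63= 16/21 = 0.76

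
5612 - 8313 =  - 2701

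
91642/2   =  45821 =45821.00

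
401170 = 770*521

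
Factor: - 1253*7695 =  - 3^4*5^1*7^1*19^1*179^1=- 9641835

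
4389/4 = 1097 + 1/4 = 1097.25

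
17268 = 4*4317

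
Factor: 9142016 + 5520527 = 14662543 = 7^1 * 41^1* 47^1* 1087^1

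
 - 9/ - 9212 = 9/9212   =  0.00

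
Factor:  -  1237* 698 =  - 863426 = - 2^1*349^1*1237^1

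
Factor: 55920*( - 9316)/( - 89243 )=2^6*3^1*5^1*7^ ( - 1 ) * 11^(-1 ) * 17^1* 19^( - 1) *61^( - 1 )*137^1*233^1 = 520950720/89243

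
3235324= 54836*59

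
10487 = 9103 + 1384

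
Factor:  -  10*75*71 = - 53250 = - 2^1*3^1*5^3*71^1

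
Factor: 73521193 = 73521193^1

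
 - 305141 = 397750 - 702891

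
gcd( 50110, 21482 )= 2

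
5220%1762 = 1696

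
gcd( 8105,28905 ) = 5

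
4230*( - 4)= - 16920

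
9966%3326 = 3314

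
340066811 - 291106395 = 48960416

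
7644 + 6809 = 14453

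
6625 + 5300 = 11925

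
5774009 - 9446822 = -3672813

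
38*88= 3344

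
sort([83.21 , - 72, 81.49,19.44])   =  [ - 72, 19.44,81.49, 83.21]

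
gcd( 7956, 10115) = 17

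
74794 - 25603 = 49191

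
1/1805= 1/1805 = 0.00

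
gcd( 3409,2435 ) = 487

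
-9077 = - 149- 8928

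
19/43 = 19/43 = 0.44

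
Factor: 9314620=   2^2*5^1*7^1*66533^1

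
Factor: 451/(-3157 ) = -7^( - 1 )  =  - 1/7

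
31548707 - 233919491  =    -  202370784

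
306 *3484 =1066104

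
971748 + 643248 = 1614996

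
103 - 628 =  - 525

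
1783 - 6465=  - 4682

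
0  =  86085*0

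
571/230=571/230 = 2.48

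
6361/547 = 11 + 344/547 = 11.63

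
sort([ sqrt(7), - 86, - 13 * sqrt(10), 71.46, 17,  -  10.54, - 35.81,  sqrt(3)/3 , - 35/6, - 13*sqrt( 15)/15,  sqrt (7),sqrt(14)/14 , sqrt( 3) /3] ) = [ - 86, - 13*sqrt(10 ), - 35.81, - 10.54, - 35/6,-13*sqrt(15 ) /15, sqrt(14)/14,sqrt( 3) /3,sqrt( 3)/3, sqrt(7) , sqrt(7 ),17,71.46]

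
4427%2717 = 1710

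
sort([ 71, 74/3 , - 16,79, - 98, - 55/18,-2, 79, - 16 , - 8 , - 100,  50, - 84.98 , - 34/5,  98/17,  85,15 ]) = [ - 100, - 98 ,-84.98,-16, - 16,- 8, - 34/5 , - 55/18, - 2, 98/17,15 , 74/3, 50,71, 79,79,85 ]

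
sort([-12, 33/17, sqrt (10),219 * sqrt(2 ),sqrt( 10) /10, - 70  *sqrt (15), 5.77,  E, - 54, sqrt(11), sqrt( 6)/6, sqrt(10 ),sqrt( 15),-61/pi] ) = [ - 70 * sqrt(15) , - 54, - 61/pi, - 12,sqrt(10)/10,sqrt(6 ) /6, 33/17, E,sqrt (10 ) , sqrt( 10), sqrt ( 11), sqrt(15),5.77, 219 * sqrt (2) ]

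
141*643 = 90663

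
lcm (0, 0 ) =0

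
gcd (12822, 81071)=1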